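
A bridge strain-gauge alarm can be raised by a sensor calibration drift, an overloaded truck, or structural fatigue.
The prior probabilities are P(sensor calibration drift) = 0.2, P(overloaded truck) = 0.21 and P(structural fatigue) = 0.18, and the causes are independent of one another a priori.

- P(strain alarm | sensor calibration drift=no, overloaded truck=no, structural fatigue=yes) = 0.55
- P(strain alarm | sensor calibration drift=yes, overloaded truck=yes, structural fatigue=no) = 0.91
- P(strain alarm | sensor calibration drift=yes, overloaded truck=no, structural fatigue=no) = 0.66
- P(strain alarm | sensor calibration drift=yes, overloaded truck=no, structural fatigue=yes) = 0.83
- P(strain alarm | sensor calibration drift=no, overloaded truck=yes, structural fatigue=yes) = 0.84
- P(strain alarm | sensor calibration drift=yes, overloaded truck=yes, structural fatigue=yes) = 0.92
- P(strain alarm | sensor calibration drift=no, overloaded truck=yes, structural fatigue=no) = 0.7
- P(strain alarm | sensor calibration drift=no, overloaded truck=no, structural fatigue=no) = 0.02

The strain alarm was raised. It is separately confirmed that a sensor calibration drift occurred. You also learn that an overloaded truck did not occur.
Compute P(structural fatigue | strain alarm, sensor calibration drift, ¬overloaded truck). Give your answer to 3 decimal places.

Enumerate both values of structural fatigue and weight by the priors:
  P(strain alarm | sensor calibration drift, ¬overloaded truck) = 0.66*0.82 + 0.83*0.18
        = 0.541200 + 0.149400 = 0.690600
Keeping only the structural fatigue-present terms gives 0.149400, so
  P(structural fatigue | strain alarm, sensor calibration drift, ¬overloaded truck) = 0.149400 / 0.690600 ≈ 0.216

P(structural fatigue | strain alarm, sensor calibration drift, ¬overloaded truck) ≈ 0.216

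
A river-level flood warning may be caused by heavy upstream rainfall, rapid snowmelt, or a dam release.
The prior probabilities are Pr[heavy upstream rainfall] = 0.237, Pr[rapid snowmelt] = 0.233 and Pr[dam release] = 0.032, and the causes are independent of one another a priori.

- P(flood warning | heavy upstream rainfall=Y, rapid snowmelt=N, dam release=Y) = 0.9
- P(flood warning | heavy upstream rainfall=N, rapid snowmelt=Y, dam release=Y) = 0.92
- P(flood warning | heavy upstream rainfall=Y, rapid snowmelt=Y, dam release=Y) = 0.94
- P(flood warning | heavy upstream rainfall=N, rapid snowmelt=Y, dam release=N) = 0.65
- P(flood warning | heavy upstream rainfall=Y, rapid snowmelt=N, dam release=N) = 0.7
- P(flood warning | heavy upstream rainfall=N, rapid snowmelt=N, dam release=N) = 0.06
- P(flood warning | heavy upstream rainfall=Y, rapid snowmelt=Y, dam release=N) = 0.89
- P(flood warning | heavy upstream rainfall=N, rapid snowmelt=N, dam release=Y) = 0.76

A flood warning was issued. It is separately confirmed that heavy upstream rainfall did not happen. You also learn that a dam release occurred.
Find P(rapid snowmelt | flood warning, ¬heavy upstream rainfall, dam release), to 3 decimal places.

P(flood warning | ¬heavy upstream rainfall, dam release) = 0.76·0.767 + 0.92·0.233 = 0.582920 + 0.214360 = 0.797280
The rapid snowmelt-present share is 0.92·0.233 = 0.214360.
So P(rapid snowmelt | flood warning, ¬heavy upstream rainfall, dam release) = 0.214360/0.797280 ≈ 0.269.

P(rapid snowmelt | flood warning, ¬heavy upstream rainfall, dam release) ≈ 0.269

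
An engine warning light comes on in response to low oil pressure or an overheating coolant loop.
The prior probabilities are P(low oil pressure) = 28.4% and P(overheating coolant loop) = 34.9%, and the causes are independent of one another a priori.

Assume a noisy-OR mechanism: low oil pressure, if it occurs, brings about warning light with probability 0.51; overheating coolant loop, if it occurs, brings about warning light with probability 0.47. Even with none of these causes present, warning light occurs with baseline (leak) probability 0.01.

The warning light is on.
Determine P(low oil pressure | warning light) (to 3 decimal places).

Under noisy-OR, P(warning light | causes) = 1 − (1−0.01)·∏(1−qᵢ) over the active causes.
P(warning light) = 0.01*0.716*0.651 + 0.4753*0.716*0.349 + 0.5149*0.284*0.651 + 0.742897*0.284*0.349 = 0.004661 + 0.118770 + 0.095197 + 0.073633 = 0.292261
Of this, 0.168830 comes from 0.095197 + 0.073633 (the low oil pressure=true cases).
Hence the posterior is 0.168830/0.292261 ≈ 0.578.

P(low oil pressure | warning light) ≈ 0.578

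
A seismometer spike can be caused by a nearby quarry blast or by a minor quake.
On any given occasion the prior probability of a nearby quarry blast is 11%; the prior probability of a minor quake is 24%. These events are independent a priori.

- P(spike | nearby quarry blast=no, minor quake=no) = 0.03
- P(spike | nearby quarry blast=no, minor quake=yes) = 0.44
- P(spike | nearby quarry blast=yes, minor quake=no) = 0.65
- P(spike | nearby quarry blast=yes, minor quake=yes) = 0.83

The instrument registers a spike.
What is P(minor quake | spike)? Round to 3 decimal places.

P(minor quake | spike) ≈ 0.608

P(spike) = 0.03*0.89*0.76 + 0.44*0.89*0.24 + 0.65*0.11*0.76 + 0.83*0.11*0.24 = 0.020292 + 0.093984 + 0.054340 + 0.021912 = 0.190528
Of this, 0.115896 comes from 0.093984 + 0.021912 (the minor quake=true cases).
P(minor quake | spike) = 0.115896 / 0.190528 ≈ 0.608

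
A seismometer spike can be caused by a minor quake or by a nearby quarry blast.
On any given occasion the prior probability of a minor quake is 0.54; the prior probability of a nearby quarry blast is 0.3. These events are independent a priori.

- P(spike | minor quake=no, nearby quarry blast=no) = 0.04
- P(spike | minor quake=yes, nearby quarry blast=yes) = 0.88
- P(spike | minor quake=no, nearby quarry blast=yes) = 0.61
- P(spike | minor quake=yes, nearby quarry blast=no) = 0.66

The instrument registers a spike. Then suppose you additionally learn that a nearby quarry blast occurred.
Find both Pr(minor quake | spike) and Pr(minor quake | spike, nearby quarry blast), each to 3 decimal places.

P(spike) = 0.04*0.46*0.7 + 0.61*0.46*0.3 + 0.66*0.54*0.7 + 0.88*0.54*0.3 = 0.012880 + 0.084180 + 0.249480 + 0.142560 = 0.489100
Restricting to configurations with minor quake present: 0.249480 + 0.142560 = 0.392040.
P(minor quake | spike) = 0.392040 / 0.489100 ≈ 0.802

With the extra evidence:
By total probability over both values of minor quake:
  P(spike | nearby quarry blast) = 0.61×0.46 + 0.88×0.54
        = 0.280600 + 0.475200 = 0.755800
Configurations with minor quake contribute 0.475200, so
  P(minor quake | spike, nearby quarry blast) = 0.475200 / 0.755800 ≈ 0.629
— nearby quarry blast explains away the evidence for minor quake.

Pr(minor quake | spike) ≈ 0.802; Pr(minor quake | spike, nearby quarry blast) ≈ 0.629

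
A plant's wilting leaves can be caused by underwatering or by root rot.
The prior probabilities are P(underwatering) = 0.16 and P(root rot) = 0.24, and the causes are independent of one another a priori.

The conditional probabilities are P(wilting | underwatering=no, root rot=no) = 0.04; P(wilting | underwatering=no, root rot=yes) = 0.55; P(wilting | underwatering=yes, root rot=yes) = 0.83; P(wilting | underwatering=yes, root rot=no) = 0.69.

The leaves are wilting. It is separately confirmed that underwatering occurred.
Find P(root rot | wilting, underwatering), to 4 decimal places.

P(root rot | wilting, underwatering) ≈ 0.2753

Enumerate both values of root rot and weight by the priors:
  P(wilting | underwatering) = 0.69×0.76 + 0.83×0.24
        = 0.524400 + 0.199200 = 0.723600
Configurations with root rot contribute 0.199200, so
  P(root rot | wilting, underwatering) = 0.199200 / 0.723600 ≈ 0.2753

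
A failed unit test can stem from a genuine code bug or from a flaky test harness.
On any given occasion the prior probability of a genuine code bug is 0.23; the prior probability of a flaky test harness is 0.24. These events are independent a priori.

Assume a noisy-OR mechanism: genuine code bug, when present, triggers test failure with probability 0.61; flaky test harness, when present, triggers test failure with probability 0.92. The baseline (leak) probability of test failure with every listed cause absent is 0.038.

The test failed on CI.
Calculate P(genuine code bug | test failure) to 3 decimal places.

Under noisy-OR, P(test failure | causes) = 1 − (1−0.038)·∏(1−qᵢ) over the active causes.
Weight on genuine code bug=true, given the evidence: 0.109219 + 0.053543 = 0.162762
Normalizer over all consistent configurations: 0.038·0.77·0.76 + 0.92304·0.77·0.24 + 0.62482·0.23·0.76 + 0.969986·0.23·0.24 = 0.355578
Posterior = 0.162762 / 0.355578 ≈ 0.458

P(genuine code bug | test failure) ≈ 0.458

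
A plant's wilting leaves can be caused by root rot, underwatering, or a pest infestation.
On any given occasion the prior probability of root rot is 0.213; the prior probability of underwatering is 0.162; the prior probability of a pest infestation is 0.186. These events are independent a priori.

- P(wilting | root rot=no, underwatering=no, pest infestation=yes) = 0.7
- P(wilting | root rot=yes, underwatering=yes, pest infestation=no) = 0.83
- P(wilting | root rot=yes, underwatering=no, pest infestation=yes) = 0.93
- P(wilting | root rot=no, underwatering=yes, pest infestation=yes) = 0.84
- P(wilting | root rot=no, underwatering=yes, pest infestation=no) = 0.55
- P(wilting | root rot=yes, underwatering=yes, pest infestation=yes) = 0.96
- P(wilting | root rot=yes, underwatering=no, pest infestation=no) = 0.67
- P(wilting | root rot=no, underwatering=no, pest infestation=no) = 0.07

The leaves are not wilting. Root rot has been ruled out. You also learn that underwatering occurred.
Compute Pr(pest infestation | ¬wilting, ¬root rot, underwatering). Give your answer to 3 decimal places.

Sum P(¬wilting|·) weighted by the priors over both values of pest infestation:
  P(¬wilting | ¬root rot, underwatering) = 0.45×0.814 + 0.16×0.186
        = 0.366300 + 0.029760 = 0.396060
The terms with pest infestation present sum to 0.029760, so
  P(pest infestation | ¬wilting, ¬root rot, underwatering) = 0.029760 / 0.396060 ≈ 0.075

Pr(pest infestation | ¬wilting, ¬root rot, underwatering) ≈ 0.075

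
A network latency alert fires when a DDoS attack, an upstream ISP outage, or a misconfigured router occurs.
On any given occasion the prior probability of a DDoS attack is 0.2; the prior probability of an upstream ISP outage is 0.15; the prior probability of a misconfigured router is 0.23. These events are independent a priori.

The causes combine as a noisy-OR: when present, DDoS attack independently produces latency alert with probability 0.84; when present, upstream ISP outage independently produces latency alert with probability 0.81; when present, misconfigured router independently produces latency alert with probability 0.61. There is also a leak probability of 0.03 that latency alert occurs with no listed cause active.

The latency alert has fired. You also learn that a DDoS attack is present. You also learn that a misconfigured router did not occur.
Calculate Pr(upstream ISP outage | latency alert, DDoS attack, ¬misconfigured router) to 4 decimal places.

Pr(upstream ISP outage | latency alert, DDoS attack, ¬misconfigured router) ≈ 0.1686

Under noisy-OR, P(latency alert | causes) = 1 − (1−0.03)·∏(1−qᵢ) over the active causes.
P(latency alert | DDoS attack, ¬misconfigured router) = 0.8448*0.85 + 0.970512*0.15 = 0.718080 + 0.145577 = 0.863657
The upstream ISP outage-present share is 0.970512*0.15 = 0.145577.
Hence the posterior is 0.145577/0.863657 ≈ 0.1686.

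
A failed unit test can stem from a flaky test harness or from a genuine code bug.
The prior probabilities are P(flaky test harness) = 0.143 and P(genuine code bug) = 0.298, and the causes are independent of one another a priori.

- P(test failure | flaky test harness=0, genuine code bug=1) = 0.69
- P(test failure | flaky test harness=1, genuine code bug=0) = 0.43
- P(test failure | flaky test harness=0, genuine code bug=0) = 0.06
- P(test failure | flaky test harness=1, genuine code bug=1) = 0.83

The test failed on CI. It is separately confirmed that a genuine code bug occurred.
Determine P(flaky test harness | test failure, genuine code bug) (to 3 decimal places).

P(flaky test harness | test failure, genuine code bug) ≈ 0.167

P(test failure | genuine code bug) = 0.69*0.857 + 0.83*0.143 = 0.591330 + 0.118690 = 0.710020
The flaky test harness-present share is 0.83*0.143 = 0.118690.
So P(flaky test harness | test failure, genuine code bug) = 0.118690/0.710020 ≈ 0.167.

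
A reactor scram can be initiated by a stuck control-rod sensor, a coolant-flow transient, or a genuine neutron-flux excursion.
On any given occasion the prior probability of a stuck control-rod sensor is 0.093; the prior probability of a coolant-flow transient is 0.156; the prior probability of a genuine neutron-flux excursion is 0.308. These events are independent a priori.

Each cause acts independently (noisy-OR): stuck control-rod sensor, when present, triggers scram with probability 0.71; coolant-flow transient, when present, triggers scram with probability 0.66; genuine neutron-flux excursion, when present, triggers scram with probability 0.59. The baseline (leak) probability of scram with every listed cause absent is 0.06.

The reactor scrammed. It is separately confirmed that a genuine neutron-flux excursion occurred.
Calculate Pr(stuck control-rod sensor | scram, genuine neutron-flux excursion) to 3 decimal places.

Pr(stuck control-rod sensor | scram, genuine neutron-flux excursion) ≈ 0.124

Under noisy-OR, P(scram | causes) = 1 − (1−0.06)·∏(1−qᵢ) over the active causes.
Sum P(scram|·) weighted by the priors over the 4 (stuck control-rod sensor, coolant-flow transient) configurations:
  P(scram | genuine neutron-flux excursion) = 0.6146*0.907*0.844 + 0.868964*0.907*0.156 + 0.888234*0.093*0.844 + 0.962*0.093*0.156
        = 0.470481 + 0.122951 + 0.069719 + 0.013957 = 0.677108
Keeping only the stuck control-rod sensor-present terms gives 0.083676, so
  P(stuck control-rod sensor | scram, genuine neutron-flux excursion) = 0.083676 / 0.677108 ≈ 0.124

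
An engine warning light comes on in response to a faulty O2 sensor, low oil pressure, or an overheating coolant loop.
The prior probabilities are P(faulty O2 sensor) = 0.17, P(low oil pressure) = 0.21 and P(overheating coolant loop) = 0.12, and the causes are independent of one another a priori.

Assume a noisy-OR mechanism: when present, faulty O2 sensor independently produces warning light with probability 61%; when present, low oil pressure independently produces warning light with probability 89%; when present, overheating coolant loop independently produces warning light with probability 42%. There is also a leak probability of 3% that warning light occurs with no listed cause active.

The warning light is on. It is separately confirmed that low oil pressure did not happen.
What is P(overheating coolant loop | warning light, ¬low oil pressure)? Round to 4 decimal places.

Under noisy-OR, P(warning light | causes) = 1 − (1−0.03)·∏(1−qᵢ) over the active causes.
Weight on overheating coolant loop=true, given the evidence: 0.043565 + 0.015924 = 0.059489
The normalizing constant is 0.03×0.83×0.88 + 0.4374×0.83×0.12 + 0.6217×0.17×0.88 + 0.780586×0.17×0.12 = 0.174407
P(overheating coolant loop | warning light, ¬low oil pressure) = 0.059489/0.174407 ≈ 0.3411

P(overheating coolant loop | warning light, ¬low oil pressure) ≈ 0.3411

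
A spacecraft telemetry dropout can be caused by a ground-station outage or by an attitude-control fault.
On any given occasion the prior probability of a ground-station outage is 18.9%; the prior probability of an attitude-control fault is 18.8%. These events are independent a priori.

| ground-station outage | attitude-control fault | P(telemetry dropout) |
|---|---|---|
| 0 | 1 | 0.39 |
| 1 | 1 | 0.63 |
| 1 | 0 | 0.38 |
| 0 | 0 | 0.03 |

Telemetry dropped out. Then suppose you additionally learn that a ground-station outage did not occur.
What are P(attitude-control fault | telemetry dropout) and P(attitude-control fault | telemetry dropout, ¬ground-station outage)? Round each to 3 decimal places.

P(attitude-control fault | telemetry dropout) ≈ 0.512; P(attitude-control fault | telemetry dropout, ¬ground-station outage) ≈ 0.751

Weight on attitude-control fault=true, given the evidence: 0.059463 + 0.022385 = 0.081848
Normalizer over all consistent configurations: 0.03*0.811*0.812 + 0.39*0.811*0.188 + 0.38*0.189*0.812 + 0.63*0.189*0.188 = 0.159922
Posterior = 0.081848 / 0.159922 ≈ 0.512

Now condition on the additional information:
Enumerate both values of attitude-control fault and weight by the priors:
  P(telemetry dropout | ¬ground-station outage) = 0.03×0.812 + 0.39×0.188
        = 0.024360 + 0.073320 = 0.097680
The terms with attitude-control fault present sum to 0.073320, so
  P(attitude-control fault | telemetry dropout, ¬ground-station outage) = 0.073320 / 0.097680 ≈ 0.751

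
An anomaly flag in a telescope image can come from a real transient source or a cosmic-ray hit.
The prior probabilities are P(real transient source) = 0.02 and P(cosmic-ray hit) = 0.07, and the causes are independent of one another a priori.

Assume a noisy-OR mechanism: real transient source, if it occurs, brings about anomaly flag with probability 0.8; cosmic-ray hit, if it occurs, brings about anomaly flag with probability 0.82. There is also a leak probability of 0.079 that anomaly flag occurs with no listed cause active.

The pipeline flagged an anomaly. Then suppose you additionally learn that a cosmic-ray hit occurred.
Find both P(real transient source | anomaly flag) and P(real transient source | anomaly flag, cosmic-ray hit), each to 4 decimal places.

Under noisy-OR, P(anomaly flag | causes) = 1 − (1−0.079)·∏(1−qᵢ) over the active causes.
Numerator (weight on configurations with real transient source): 0.015174 + 0.001354 = 0.016528
Normalizer over all consistent configurations: 0.079·0.98·0.93 + 0.83422·0.98·0.07 + 0.8158·0.02·0.93 + 0.966844·0.02·0.07 = 0.145756
P(real transient source | anomaly flag) = 0.016528/0.145756 ≈ 0.1134

With the extra evidence:
Sum P(anomaly flag|·) weighted by the priors over both values of real transient source:
  P(anomaly flag | cosmic-ray hit) = 0.83422×0.98 + 0.966844×0.02
        = 0.817536 + 0.019337 = 0.836873
The terms with real transient source present sum to 0.019337, so
  P(real transient source | anomaly flag, cosmic-ray hit) = 0.019337 / 0.836873 ≈ 0.0231

P(real transient source | anomaly flag) ≈ 0.1134; P(real transient source | anomaly flag, cosmic-ray hit) ≈ 0.0231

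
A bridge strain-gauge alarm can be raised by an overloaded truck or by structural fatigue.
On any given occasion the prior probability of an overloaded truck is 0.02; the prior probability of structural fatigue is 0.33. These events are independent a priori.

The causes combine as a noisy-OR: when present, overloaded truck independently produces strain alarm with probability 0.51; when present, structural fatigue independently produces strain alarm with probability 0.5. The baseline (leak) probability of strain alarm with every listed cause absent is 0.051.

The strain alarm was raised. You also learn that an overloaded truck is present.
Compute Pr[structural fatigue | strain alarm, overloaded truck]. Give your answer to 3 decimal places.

Pr[structural fatigue | strain alarm, overloaded truck] ≈ 0.414

Under noisy-OR, P(strain alarm | causes) = 1 − (1−0.051)·∏(1−qᵢ) over the active causes.
P(strain alarm | overloaded truck) = 0.53499·0.67 + 0.767495·0.33 = 0.358443 + 0.253273 = 0.611716
Restricting to configurations with structural fatigue present: 0.767495·0.33 = 0.253273.
Hence the posterior is 0.253273/0.611716 ≈ 0.414.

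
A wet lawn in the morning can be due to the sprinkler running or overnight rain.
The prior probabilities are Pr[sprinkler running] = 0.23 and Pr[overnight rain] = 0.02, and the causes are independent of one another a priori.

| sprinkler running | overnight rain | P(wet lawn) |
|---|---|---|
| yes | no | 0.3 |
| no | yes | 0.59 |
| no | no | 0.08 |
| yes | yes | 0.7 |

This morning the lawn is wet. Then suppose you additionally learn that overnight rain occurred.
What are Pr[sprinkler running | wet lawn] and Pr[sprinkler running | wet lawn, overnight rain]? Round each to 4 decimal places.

P(wet lawn) = 0.08·0.77·0.98 + 0.59·0.77·0.02 + 0.3·0.23·0.98 + 0.7·0.23·0.02 = 0.060368 + 0.009086 + 0.067620 + 0.003220 = 0.140294
Restricting to configurations with sprinkler running present: 0.067620 + 0.003220 = 0.070840.
Hence the posterior is 0.070840/0.140294 ≈ 0.5049.

Now also conditioning on overnight rain=true:
P(wet lawn | overnight rain) = 0.59×0.77 + 0.7×0.23 = 0.454300 + 0.161000 = 0.615300
Restricting to configurations with sprinkler running present: 0.7×0.23 = 0.161000.
P(sprinkler running | wet lawn, overnight rain) = 0.161000 / 0.615300 ≈ 0.2617
— overnight rain explains away the evidence for sprinkler running.

Pr[sprinkler running | wet lawn] ≈ 0.5049; Pr[sprinkler running | wet lawn, overnight rain] ≈ 0.2617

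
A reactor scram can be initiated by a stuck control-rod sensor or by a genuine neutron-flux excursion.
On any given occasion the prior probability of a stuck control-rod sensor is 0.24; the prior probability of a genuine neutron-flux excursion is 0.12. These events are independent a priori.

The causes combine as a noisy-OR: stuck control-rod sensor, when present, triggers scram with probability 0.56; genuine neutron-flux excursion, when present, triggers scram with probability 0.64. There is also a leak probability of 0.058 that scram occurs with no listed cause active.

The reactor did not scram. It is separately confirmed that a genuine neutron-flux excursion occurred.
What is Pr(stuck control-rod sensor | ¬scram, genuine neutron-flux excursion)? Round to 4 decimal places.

Under noisy-OR, P(scram | causes) = 1 − (1−0.058)·∏(1−qᵢ) over the active causes.
P(¬scram | genuine neutron-flux excursion) = 0.33912*0.76 + 0.149213*0.24 = 0.257731 + 0.035811 = 0.293542
Of this, 0.035811 comes from 0.149213*0.24 (the stuck control-rod sensor=true cases).
So P(stuck control-rod sensor | ¬scram, genuine neutron-flux excursion) = 0.035811/0.293542 ≈ 0.1220.

Pr(stuck control-rod sensor | ¬scram, genuine neutron-flux excursion) ≈ 0.1220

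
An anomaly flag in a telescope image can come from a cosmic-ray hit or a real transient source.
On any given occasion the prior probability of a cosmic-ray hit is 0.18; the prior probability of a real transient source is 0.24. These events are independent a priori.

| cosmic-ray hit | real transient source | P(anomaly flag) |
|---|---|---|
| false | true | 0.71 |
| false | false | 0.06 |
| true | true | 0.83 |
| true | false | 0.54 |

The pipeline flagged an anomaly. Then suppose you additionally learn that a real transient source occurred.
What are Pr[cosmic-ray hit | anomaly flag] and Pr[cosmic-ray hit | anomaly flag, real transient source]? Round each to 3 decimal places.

P(anomaly flag) = 0.06×0.82×0.76 + 0.71×0.82×0.24 + 0.54×0.18×0.76 + 0.83×0.18×0.24 = 0.037392 + 0.139728 + 0.073872 + 0.035856 = 0.286848
Restricting to configurations with cosmic-ray hit present: 0.073872 + 0.035856 = 0.109728.
P(cosmic-ray hit | anomaly flag) = 0.109728 / 0.286848 ≈ 0.383

With the extra evidence:
Sum P(anomaly flag|·) weighted by the priors over both values of cosmic-ray hit:
  P(anomaly flag | real transient source) = 0.71*0.82 + 0.83*0.18
        = 0.582200 + 0.149400 = 0.731600
The terms with cosmic-ray hit present sum to 0.149400, so
  P(cosmic-ray hit | anomaly flag, real transient source) = 0.149400 / 0.731600 ≈ 0.204
The drop from 0.383 to 0.204 is the explaining-away (discounting) effect.

Pr[cosmic-ray hit | anomaly flag] ≈ 0.383; Pr[cosmic-ray hit | anomaly flag, real transient source] ≈ 0.204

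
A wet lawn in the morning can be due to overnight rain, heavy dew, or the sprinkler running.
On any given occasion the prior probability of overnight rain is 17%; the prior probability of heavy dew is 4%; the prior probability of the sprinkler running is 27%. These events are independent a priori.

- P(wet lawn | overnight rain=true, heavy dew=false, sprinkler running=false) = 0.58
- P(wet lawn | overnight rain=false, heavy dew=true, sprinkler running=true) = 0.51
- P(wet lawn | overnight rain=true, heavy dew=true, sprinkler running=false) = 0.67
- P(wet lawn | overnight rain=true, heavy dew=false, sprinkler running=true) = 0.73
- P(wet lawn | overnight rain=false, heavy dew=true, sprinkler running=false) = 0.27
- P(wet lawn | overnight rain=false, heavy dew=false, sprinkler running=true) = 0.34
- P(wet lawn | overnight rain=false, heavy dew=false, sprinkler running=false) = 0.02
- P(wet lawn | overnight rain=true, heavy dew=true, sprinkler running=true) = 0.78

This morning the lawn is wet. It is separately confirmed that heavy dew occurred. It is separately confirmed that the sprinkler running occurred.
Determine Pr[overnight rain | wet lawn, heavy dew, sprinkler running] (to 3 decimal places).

Pr[overnight rain | wet lawn, heavy dew, sprinkler running] ≈ 0.239

Enumerate both values of overnight rain and weight by the priors:
  P(wet lawn | heavy dew, sprinkler running) = 0.51*0.83 + 0.78*0.17
        = 0.423300 + 0.132600 = 0.555900
The terms with overnight rain present sum to 0.132600, so
  P(overnight rain | wet lawn, heavy dew, sprinkler running) = 0.132600 / 0.555900 ≈ 0.239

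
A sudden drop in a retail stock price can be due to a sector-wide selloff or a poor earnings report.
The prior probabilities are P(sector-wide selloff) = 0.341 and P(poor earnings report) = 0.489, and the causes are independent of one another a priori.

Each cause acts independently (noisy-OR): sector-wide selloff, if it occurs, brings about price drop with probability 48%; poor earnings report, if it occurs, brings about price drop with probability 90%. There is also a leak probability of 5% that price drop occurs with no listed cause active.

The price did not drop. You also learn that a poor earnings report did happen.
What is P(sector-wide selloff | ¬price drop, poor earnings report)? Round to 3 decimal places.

Under noisy-OR, P(price drop | causes) = 1 − (1−0.05)·∏(1−qᵢ) over the active causes.
Enumerate both values of sector-wide selloff and weight by the priors:
  P(¬price drop | poor earnings report) = 0.095×0.659 + 0.0494×0.341
        = 0.062605 + 0.016845 = 0.079450
Configurations with sector-wide selloff contribute 0.016845, so
  P(sector-wide selloff | ¬price drop, poor earnings report) = 0.016845 / 0.079450 ≈ 0.212

P(sector-wide selloff | ¬price drop, poor earnings report) ≈ 0.212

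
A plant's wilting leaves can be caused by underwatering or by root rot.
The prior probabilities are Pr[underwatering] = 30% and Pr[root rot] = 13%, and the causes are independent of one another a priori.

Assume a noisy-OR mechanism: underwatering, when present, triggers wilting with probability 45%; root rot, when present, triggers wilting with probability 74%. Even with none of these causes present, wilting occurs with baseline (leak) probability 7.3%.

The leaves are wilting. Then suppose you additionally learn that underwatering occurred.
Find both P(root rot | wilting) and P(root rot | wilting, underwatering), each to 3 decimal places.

P(root rot | wilting) ≈ 0.374; P(root rot | wilting, underwatering) ≈ 0.209

Under noisy-OR, P(wilting | causes) = 1 − (1−0.073)·∏(1−qᵢ) over the active causes.
Enumerate the 4 (underwatering, root rot) configurations and weight by the priors:
  P(wilting) = 0.073·0.7·0.87 + 0.75898·0.7·0.13 + 0.49015·0.3·0.87 + 0.867439·0.3·0.13
        = 0.044457 + 0.069067 + 0.127929 + 0.033830 = 0.275283
The terms with root rot present sum to 0.102897, so
  P(root rot | wilting) = 0.102897 / 0.275283 ≈ 0.374

Now also conditioning on underwatering=true:
Sum P(wilting|·) weighted by the priors over both values of root rot:
  P(wilting | underwatering) = 0.49015*0.87 + 0.867439*0.13
        = 0.426430 + 0.112767 = 0.539197
Keeping only the root rot-present terms gives 0.112767, so
  P(root rot | wilting, underwatering) = 0.112767 / 0.539197 ≈ 0.209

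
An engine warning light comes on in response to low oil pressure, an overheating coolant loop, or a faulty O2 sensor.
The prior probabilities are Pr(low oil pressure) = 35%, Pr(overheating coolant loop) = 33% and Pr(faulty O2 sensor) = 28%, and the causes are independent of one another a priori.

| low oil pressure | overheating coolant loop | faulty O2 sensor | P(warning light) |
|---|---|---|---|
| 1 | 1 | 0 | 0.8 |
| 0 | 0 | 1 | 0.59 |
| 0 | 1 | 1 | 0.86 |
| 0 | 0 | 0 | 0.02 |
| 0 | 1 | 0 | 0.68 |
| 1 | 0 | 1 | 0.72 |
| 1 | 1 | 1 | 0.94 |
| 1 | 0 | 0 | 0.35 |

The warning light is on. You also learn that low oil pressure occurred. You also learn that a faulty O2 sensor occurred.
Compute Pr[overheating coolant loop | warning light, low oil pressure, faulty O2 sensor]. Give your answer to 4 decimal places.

Sum P(warning light|·) weighted by the priors over both values of overheating coolant loop:
  P(warning light | low oil pressure, faulty O2 sensor) = 0.72*0.67 + 0.94*0.33
        = 0.482400 + 0.310200 = 0.792600
Keeping only the overheating coolant loop-present terms gives 0.310200, so
  P(overheating coolant loop | warning light, low oil pressure, faulty O2 sensor) = 0.310200 / 0.792600 ≈ 0.3914

Pr[overheating coolant loop | warning light, low oil pressure, faulty O2 sensor] ≈ 0.3914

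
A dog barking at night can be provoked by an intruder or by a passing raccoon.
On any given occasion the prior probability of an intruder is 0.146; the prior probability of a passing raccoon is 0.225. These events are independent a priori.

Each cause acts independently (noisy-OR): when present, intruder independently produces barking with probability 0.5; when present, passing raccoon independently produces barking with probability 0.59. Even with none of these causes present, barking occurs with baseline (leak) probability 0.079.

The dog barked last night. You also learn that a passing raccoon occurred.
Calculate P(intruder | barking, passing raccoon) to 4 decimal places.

Under noisy-OR, P(barking | causes) = 1 − (1−0.079)·∏(1−qᵢ) over the active causes.
P(barking | passing raccoon) = 0.62239*0.854 + 0.811195*0.146 = 0.531521 + 0.118434 = 0.649955
The intruder-present share is 0.811195*0.146 = 0.118434.
P(intruder | barking, passing raccoon) = 0.118434 / 0.649955 ≈ 0.1822

P(intruder | barking, passing raccoon) ≈ 0.1822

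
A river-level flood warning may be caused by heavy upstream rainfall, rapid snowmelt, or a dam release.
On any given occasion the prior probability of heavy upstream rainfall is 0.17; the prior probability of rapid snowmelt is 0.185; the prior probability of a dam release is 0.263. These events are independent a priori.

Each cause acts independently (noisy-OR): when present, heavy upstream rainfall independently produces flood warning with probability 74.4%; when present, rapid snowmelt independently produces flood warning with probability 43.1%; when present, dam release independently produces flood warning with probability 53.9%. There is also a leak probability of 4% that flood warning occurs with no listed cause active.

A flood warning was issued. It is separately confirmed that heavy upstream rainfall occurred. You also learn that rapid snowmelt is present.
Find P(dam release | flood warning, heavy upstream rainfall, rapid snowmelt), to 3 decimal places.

Under noisy-OR, P(flood warning | causes) = 1 − (1−0.04)·∏(1−qᵢ) over the active causes.
P(flood warning | heavy upstream rainfall, rapid snowmelt) = 0.860163*0.737 + 0.935535*0.263 = 0.633940 + 0.246046 = 0.879986
Restricting to configurations with dam release present: 0.935535*0.263 = 0.246046.
So P(dam release | flood warning, heavy upstream rainfall, rapid snowmelt) = 0.246046/0.879986 ≈ 0.280.

P(dam release | flood warning, heavy upstream rainfall, rapid snowmelt) ≈ 0.280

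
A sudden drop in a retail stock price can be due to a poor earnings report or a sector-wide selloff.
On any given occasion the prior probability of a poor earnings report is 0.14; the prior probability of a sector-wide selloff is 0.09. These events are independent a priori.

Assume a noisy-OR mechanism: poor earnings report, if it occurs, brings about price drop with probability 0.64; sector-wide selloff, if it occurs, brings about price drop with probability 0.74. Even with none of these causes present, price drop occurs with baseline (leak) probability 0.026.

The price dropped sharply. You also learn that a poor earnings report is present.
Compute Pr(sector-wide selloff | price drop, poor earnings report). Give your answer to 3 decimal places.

Pr(sector-wide selloff | price drop, poor earnings report) ≈ 0.122

Under noisy-OR, P(price drop | causes) = 1 − (1−0.026)·∏(1−qᵢ) over the active causes.
Weight on sector-wide selloff=true, given the evidence: 0.908834*0.09 = 0.081795
The normalizing constant is 0.64936*0.91 + 0.908834*0.09 = 0.672713
Posterior = 0.081795 / 0.672713 ≈ 0.122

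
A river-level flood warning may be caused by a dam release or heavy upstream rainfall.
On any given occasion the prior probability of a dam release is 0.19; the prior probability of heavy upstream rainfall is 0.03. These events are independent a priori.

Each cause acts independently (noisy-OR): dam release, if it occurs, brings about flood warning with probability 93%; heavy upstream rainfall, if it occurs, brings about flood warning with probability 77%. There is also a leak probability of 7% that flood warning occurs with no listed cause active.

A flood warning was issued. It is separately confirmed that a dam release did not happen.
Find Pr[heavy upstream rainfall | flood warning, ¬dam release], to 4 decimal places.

Pr[heavy upstream rainfall | flood warning, ¬dam release] ≈ 0.2578

Under noisy-OR, P(flood warning | causes) = 1 − (1−0.07)·∏(1−qᵢ) over the active causes.
Weight on heavy upstream rainfall=true, given the evidence: 0.7861·0.03 = 0.023583
The normalizing constant is 0.07·0.97 + 0.7861·0.03 = 0.091483
Posterior = 0.023583 / 0.091483 ≈ 0.2578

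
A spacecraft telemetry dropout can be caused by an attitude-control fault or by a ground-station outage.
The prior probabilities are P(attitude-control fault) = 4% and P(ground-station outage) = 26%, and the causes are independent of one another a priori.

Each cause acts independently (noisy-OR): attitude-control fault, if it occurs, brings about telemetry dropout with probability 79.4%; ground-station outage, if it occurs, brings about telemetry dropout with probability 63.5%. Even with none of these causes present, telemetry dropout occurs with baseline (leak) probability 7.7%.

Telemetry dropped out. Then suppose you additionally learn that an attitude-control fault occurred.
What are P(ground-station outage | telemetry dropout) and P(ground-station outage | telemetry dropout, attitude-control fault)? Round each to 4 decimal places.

P(ground-station outage | telemetry dropout) ≈ 0.6901; P(ground-station outage | telemetry dropout, attitude-control fault) ≈ 0.2876

Under noisy-OR, P(telemetry dropout | causes) = 1 − (1−0.077)·∏(1−qᵢ) over the active causes.
P(telemetry dropout) = 0.077×0.96×0.74 + 0.663105×0.96×0.26 + 0.809862×0.04×0.74 + 0.9306×0.04×0.26 = 0.054701 + 0.165511 + 0.023972 + 0.009678 = 0.253862
The ground-station outage-present share is 0.165511 + 0.009678 = 0.175189.
Hence the posterior is 0.175189/0.253862 ≈ 0.6901.

Now also conditioning on attitude-control fault=true:
Weight on ground-station outage=true, given the evidence: 0.9306*0.26 = 0.241956
Normalizer over all consistent configurations: 0.809862*0.74 + 0.9306*0.26 = 0.841254
P(ground-station outage | telemetry dropout, attitude-control fault) = 0.241956/0.841254 ≈ 0.2876
The drop from 0.6901 to 0.2876 is the explaining-away (discounting) effect.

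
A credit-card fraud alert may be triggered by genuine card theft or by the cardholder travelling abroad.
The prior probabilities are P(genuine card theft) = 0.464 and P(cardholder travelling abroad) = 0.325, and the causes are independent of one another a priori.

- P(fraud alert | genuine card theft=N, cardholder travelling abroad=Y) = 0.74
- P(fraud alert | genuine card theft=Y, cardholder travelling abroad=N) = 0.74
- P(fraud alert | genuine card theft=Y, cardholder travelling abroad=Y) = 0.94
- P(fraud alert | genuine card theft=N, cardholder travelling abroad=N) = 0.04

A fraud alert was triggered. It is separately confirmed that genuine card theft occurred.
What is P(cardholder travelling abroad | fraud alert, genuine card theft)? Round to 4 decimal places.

P(cardholder travelling abroad | fraud alert, genuine card theft) ≈ 0.3795

P(fraud alert | genuine card theft) = 0.74*0.675 + 0.94*0.325 = 0.499500 + 0.305500 = 0.805000
The cardholder travelling abroad-present share is 0.94*0.325 = 0.305500.
So P(cardholder travelling abroad | fraud alert, genuine card theft) = 0.305500/0.805000 ≈ 0.3795.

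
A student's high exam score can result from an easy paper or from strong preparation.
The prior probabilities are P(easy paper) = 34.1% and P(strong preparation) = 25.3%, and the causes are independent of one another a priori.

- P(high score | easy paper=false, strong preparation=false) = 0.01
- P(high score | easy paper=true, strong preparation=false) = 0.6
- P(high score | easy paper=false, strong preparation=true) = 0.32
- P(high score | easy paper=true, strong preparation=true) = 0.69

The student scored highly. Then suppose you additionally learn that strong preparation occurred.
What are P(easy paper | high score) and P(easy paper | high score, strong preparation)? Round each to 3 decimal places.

P(high score) = 0.01·0.659·0.747 + 0.32·0.659·0.253 + 0.6·0.341·0.747 + 0.69·0.341·0.253 = 0.004923 + 0.053353 + 0.152836 + 0.059528 = 0.270640
Of this, 0.212364 comes from 0.152836 + 0.059528 (the easy paper=true cases).
So P(easy paper | high score) = 0.212364/0.270640 ≈ 0.785.

Now condition on the additional information:
For the numerator, keep only easy paper=true terms: 0.69·0.341 = 0.235290
The normalizing constant is 0.32·0.659 + 0.69·0.341 = 0.446170
P(easy paper | high score, strong preparation) = 0.235290/0.446170 ≈ 0.527
This is intercausal reasoning (explaining away): once strong preparation accounts for the high score, easy paper becomes less likely.

P(easy paper | high score) ≈ 0.785; P(easy paper | high score, strong preparation) ≈ 0.527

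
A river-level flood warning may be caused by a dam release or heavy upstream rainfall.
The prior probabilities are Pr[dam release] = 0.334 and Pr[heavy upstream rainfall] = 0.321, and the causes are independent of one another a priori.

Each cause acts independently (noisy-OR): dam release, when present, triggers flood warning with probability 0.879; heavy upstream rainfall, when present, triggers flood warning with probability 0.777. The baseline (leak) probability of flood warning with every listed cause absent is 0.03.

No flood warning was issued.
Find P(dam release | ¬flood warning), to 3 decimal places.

P(dam release | ¬flood warning) ≈ 0.057

Under noisy-OR, P(flood warning | causes) = 1 − (1−0.03)·∏(1−qᵢ) over the active causes.
By total probability over the 4 (dam release, heavy upstream rainfall) configurations:
  P(¬flood warning) = 0.97×0.666×0.679 + 0.21631×0.666×0.321 + 0.11737×0.334×0.679 + 0.026174×0.334×0.321
        = 0.438648 + 0.046244 + 0.026618 + 0.002806 = 0.514316
Configurations with dam release contribute 0.029424, so
  P(dam release | ¬flood warning) = 0.029424 / 0.514316 ≈ 0.057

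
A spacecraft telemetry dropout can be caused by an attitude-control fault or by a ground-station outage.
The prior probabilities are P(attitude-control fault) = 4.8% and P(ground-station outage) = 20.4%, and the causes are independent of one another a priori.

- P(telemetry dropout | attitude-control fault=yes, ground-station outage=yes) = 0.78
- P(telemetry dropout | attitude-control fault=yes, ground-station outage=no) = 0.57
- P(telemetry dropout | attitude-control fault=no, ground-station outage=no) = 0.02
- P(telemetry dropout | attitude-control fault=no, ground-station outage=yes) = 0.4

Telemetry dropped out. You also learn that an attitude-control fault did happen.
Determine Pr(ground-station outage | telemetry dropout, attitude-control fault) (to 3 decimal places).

Pr(ground-station outage | telemetry dropout, attitude-control fault) ≈ 0.260

P(telemetry dropout | attitude-control fault) = 0.57·0.796 + 0.78·0.204 = 0.453720 + 0.159120 = 0.612840
Restricting to configurations with ground-station outage present: 0.78·0.204 = 0.159120.
So P(ground-station outage | telemetry dropout, attitude-control fault) = 0.159120/0.612840 ≈ 0.260.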